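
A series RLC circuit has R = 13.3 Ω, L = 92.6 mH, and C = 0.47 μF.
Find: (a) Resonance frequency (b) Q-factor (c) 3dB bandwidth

Step 1 — Resonance condition Im(Z)=0 gives ω₀ = 1/√(LC).
Step 2 — ω₀ = 1/√(0.0926·4.7e-07) = 4793 rad/s.
Step 3 — f₀ = ω₀/(2π) = 762.9 Hz.
Step 4 — Series Q: Q = ω₀L/R = 4793·0.0926/13.3 = 33.37.
Step 5 — 3dB bandwidth: Δω = ω₀/Q = 143.6 rad/s; BW = Δω/(2π) = 22.86 Hz.

(a) f₀ = 762.9 Hz  (b) Q = 33.37  (c) BW = 22.86 Hz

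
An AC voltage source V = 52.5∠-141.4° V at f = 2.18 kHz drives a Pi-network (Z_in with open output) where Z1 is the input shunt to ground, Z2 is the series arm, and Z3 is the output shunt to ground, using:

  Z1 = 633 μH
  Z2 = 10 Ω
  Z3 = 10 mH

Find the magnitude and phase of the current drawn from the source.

Step 1 — Angular frequency: ω = 2π·f = 2π·2180 = 1.37e+04 rad/s.
Step 2 — Component impedances:
  Z1: Z = jωL = j·1.37e+04·0.000633 = 0 + j8.67 Ω
  Z2: Z = R = 10 Ω
  Z3: Z = jωL = j·1.37e+04·0.01 = 0 + j137 Ω
Step 3 — With open output, the series arm Z2 and the output shunt Z3 appear in series to ground: Z2 + Z3 = 10 + j137 Ω.
Step 4 — Parallel with input shunt Z1: Z_in = Z1 || (Z2 + Z3) = 0.03527 + j8.157 Ω = 8.157∠89.8° Ω.
Step 5 — Source phasor: V = 52.5∠-141.4° V = -41.03 - j32.75 V.
Step 6 — Ohm's law: I = V / Z_total = (-41.03 - j32.75) / (0.03527 + j8.157) = -4.037 + j5.013 A.
Step 7 — Convert to polar: |I| = 6.436 A, ∠I = 128.8°.

I = 6.436∠128.8° A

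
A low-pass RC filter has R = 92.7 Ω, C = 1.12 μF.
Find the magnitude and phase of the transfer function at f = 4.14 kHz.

Step 1 — Angular frequency: ω = 2π·4140 = 2.601e+04 rad/s.
Step 2 — Transfer function: H(jω) = 1/(1 + jωRC).
Step 3 — Denominator: 1 + jωRC = 1 + j·2.601e+04·92.7·1.12e-06 = 1 + j2.701.
Step 4 — H = 0.1206 - j0.3256.
Step 5 — Magnitude: |H| = 0.3472 (-9.2 dB); phase: φ = -69.7°.

|H| = 0.3472 (-9.2 dB), φ = -69.7°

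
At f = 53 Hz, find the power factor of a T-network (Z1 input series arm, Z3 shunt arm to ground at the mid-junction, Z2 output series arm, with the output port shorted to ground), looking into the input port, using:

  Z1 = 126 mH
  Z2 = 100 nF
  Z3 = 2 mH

Step 1 — Angular frequency: ω = 2π·f = 2π·53 = 333 rad/s.
Step 2 — Component impedances:
  Z1: Z = jωL = j·333·0.126 = 0 + j41.96 Ω
  Z2: Z = 1/(jωC) = -j/(ω·C) = 0 - j3.003e+04 Ω
  Z3: Z = jωL = j·333·0.002 = 0 + j0.666 Ω
Step 3 — With the output port shorted to ground, the output series arm Z2 runs from the junction to ground; the shunt arm Z3 also runs from the junction to ground. They appear in parallel: Z3 || Z2 = 0 + j0.666 Ω.
Step 4 — Series with input arm Z1: Z_in = Z1 + (Z3 || Z2) = 0 + j42.63 Ω = 42.63∠90.0° Ω.
Step 5 — Power factor: PF = cos(φ) = Re(Z)/|Z| = 0/42.63 = 0.
Step 6 — Type: Im(Z) = 42.63 ⇒ lagging (phase φ = 90.0°).

PF = 0 (lagging, φ = 90.0°)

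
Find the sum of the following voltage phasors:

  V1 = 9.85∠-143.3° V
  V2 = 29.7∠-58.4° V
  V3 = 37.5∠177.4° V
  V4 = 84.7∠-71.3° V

Step 1 — Convert each phasor to rectangular form:
  V1 = 9.85·(cos(-143.3°) + j·sin(-143.3°)) = -7.897 - j5.887 V
  V2 = 29.7·(cos(-58.4°) + j·sin(-58.4°)) = 15.56 - j25.3 V
  V3 = 37.5·(cos(177.4°) + j·sin(177.4°)) = -37.46 + j1.701 V
  V4 = 84.7·(cos(-71.3°) + j·sin(-71.3°)) = 27.16 - j80.23 V
Step 2 — Sum components: V_total = -2.641 - j109.7 V.
Step 3 — Convert to polar: |V_total| = 109.7 V, ∠V_total = -91.4°.

V_total = 109.7∠-91.4° V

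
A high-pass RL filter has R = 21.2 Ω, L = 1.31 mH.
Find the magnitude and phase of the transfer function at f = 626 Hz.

Step 1 — Angular frequency: ω = 2π·626 = 3933 rad/s.
Step 2 — Transfer function: H(jω) = jωL/(R + jωL).
Step 3 — Numerator jωL = j·5.153; denominator R + jωL = 21.2 + j5.153.
Step 4 — H = 0.05578 + j0.2295.
Step 5 — Magnitude: |H| = 0.2362 (-12.5 dB); phase: φ = 76.3°.

|H| = 0.2362 (-12.5 dB), φ = 76.3°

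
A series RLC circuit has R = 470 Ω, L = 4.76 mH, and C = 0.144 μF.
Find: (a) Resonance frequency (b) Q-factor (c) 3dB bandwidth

Step 1 — Resonance condition Im(Z)=0 gives ω₀ = 1/√(LC).
Step 2 — ω₀ = 1/√(0.00476·1.44e-07) = 3.82e+04 rad/s.
Step 3 — f₀ = ω₀/(2π) = 6079 Hz.
Step 4 — Series Q: Q = ω₀L/R = 3.82e+04·0.00476/470 = 0.3868.
Step 5 — 3dB bandwidth: Δω = ω₀/Q = 9.874e+04 rad/s; BW = Δω/(2π) = 1.571e+04 Hz.

(a) f₀ = 6079 Hz  (b) Q = 0.3868  (c) BW = 1.571e+04 Hz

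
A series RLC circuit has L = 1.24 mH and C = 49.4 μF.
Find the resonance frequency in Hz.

Step 1 — Resonance condition Im(Z)=0 gives ω₀ = 1/√(LC).
Step 2 — ω₀ = 1/√(0.00124·4.94e-05) = 4040 rad/s.
Step 3 — f₀ = ω₀/(2π) = 643.1 Hz.

f₀ = 643.1 Hz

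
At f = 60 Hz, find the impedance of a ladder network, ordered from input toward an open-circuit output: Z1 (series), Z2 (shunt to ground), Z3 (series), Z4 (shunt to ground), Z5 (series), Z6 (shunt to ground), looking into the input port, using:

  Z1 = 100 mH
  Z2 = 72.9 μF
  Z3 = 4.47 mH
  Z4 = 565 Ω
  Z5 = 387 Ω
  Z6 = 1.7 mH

Step 1 — Angular frequency: ω = 2π·f = 2π·60 = 377 rad/s.
Step 2 — Component impedances:
  Z1: Z = jωL = j·377·0.1 = 0 + j37.7 Ω
  Z2: Z = 1/(jωC) = -j/(ω·C) = 0 - j36.39 Ω
  Z3: Z = jωL = j·377·0.00447 = 0 + j1.685 Ω
  Z4: Z = R = 565 Ω
  Z5: Z = R = 387 Ω
  Z6: Z = jωL = j·377·0.0017 = 0 + j0.6409 Ω
Step 3 — Ladder network (open output): work backward from the far end, alternating series and parallel combinations. Z_in = 5.637 + j2.159 Ω = 6.037∠21.0° Ω.

Z = 5.637 + j2.159 Ω = 6.037∠21.0° Ω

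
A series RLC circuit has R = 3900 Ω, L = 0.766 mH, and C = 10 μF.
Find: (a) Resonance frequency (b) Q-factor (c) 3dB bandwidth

Step 1 — Resonance: ω₀ = 1/√(LC) = 1/√(0.000766·1e-05) = 1.143e+04 rad/s.
Step 2 — f₀ = ω₀/(2π) = 1818 Hz.
Step 3 — Series Q: Q = ω₀L/R = 1.143e+04·0.000766/3900 = 0.002244.
Step 4 — Bandwidth: Δω = ω₀/Q = 5.091e+06 rad/s; BW = Δω/(2π) = 8.103e+05 Hz.

(a) f₀ = 1818 Hz  (b) Q = 0.002244  (c) BW = 8.103e+05 Hz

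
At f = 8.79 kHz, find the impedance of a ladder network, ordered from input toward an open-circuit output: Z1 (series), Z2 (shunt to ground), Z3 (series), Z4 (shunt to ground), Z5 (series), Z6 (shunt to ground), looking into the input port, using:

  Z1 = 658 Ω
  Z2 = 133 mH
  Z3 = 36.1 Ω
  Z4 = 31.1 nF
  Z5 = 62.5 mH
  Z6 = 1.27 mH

Step 1 — Angular frequency: ω = 2π·f = 2π·8790 = 5.523e+04 rad/s.
Step 2 — Component impedances:
  Z1: Z = R = 658 Ω
  Z2: Z = jωL = j·5.523e+04·0.133 = 0 + j7345 Ω
  Z3: Z = R = 36.1 Ω
  Z4: Z = 1/(jωC) = -j/(ω·C) = 0 - j582.2 Ω
  Z5: Z = jωL = j·5.523e+04·0.0625 = 0 + j3452 Ω
  Z6: Z = jωL = j·5.523e+04·0.00127 = 0 + j70.14 Ω
Step 3 — Ladder network (open output): work backward from the far end, alternating series and parallel combinations. Z_in = 702.1 - j770.4 Ω = 1042∠-47.7° Ω.

Z = 702.1 - j770.4 Ω = 1042∠-47.7° Ω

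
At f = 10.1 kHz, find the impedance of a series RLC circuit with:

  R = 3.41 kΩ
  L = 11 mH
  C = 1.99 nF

Step 1 — Angular frequency: ω = 2π·f = 2π·1.01e+04 = 6.346e+04 rad/s.
Step 2 — Component impedances:
  R: Z = R = 3410 Ω
  L: Z = jωL = j·6.346e+04·0.011 = 0 + j698.1 Ω
  C: Z = 1/(jωC) = -j/(ω·C) = 0 - j7919 Ω
Step 3 — Series combination: Z_total = R + L + C = 3410 - j7220 Ω = 7985∠-64.7° Ω.

Z = 3410 - j7220 Ω = 7985∠-64.7° Ω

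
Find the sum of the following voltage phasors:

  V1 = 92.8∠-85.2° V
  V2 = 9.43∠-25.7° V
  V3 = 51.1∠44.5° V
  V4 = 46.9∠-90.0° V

Step 1 — Convert each phasor to rectangular form:
  V1 = 92.8·(cos(-85.2°) + j·sin(-85.2°)) = 7.765 - j92.47 V
  V2 = 9.43·(cos(-25.7°) + j·sin(-25.7°)) = 8.497 - j4.089 V
  V3 = 51.1·(cos(44.5°) + j·sin(44.5°)) = 36.45 + j35.82 V
  V4 = 46.9·(cos(-90.0°) + j·sin(-90.0°)) = 0 - j46.9 V
Step 2 — Sum components: V_total = 52.71 - j107.6 V.
Step 3 — Convert to polar: |V_total| = 119.9 V, ∠V_total = -63.9°.

V_total = 119.9∠-63.9° V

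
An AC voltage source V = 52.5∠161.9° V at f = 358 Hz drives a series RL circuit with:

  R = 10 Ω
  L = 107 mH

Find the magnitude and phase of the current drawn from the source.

Step 1 — Angular frequency: ω = 2π·f = 2π·358 = 2249 rad/s.
Step 2 — Component impedances:
  R: Z = R = 10 Ω
  L: Z = jωL = j·2249·0.107 = 0 + j240.7 Ω
Step 3 — Series combination: Z_total = R + L = 10 + j240.7 Ω = 240.9∠87.6° Ω.
Step 4 — Source phasor: V = 52.5∠161.9° V = -49.9 + j16.31 V.
Step 5 — Ohm's law: I = V / Z_total = (-49.9 + j16.31) / (10 + j240.7) = 0.05905 + j0.2098 A.
Step 6 — Convert to polar: |I| = 0.2179 A, ∠I = 74.3°.

I = 0.2179∠74.3° A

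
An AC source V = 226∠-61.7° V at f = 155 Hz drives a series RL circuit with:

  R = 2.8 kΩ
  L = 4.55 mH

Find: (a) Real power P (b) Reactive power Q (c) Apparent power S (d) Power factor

Step 1 — Angular frequency: ω = 2π·f = 2π·155 = 973.9 rad/s.
Step 2 — Component impedances:
  R: Z = R = 2800 Ω
  L: Z = jωL = j·973.9·0.00455 = 0 + j4.431 Ω
Step 3 — Series combination: Z_total = R + L = 2800 + j4.431 Ω = 2800∠0.1° Ω.
Step 4 — Source phasor: V = 226∠-61.7° V = 107.1 - j199 V.
Step 5 — Current: I = V / Z = 0.03815 - j0.07113 A = 0.08071∠-61.8° A.
Step 6 — Complex power: S = V·I* = 18.24 + j0.02887 VA.
Step 7 — Real power: P = Re(S) = 18.24 W.
Step 8 — Reactive power: Q = Im(S) = 0.02887 VAR.
Step 9 — Apparent power: |S| = 18.24 VA.
Step 10 — Power factor: PF = P/|S| = 1 (lagging).

(a) P = 18.24 W  (b) Q = 0.02887 VAR  (c) S = 18.24 VA  (d) PF = 1 (lagging)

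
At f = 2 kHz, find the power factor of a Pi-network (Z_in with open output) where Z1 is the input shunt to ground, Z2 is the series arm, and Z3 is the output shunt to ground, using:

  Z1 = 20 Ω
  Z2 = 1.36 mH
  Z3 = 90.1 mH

Step 1 — Angular frequency: ω = 2π·f = 2π·2000 = 1.257e+04 rad/s.
Step 2 — Component impedances:
  Z1: Z = R = 20 Ω
  Z2: Z = jωL = j·1.257e+04·0.00136 = 0 + j17.09 Ω
  Z3: Z = jωL = j·1.257e+04·0.0901 = 0 + j1132 Ω
Step 3 — With open output, the series arm Z2 and the output shunt Z3 appear in series to ground: Z2 + Z3 = 0 + j1149 Ω.
Step 4 — Parallel with input shunt Z1: Z_in = Z1 || (Z2 + Z3) = 19.99 + j0.3479 Ω = 20∠1.0° Ω.
Step 5 — Power factor: PF = cos(φ) = Re(Z)/|Z| = 19.994/19.997 = 0.9998.
Step 6 — Type: Im(Z) = 0.3479 ⇒ lagging (phase φ = 1.0°).

PF = 0.9998 (lagging, φ = 1.0°)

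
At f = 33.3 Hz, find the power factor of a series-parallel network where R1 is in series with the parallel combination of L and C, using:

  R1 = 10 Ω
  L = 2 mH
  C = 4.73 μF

Step 1 — Angular frequency: ω = 2π·f = 2π·33.3 = 209.2 rad/s.
Step 2 — Component impedances:
  R1: Z = R = 10 Ω
  L: Z = jωL = j·209.2·0.002 = 0 + j0.4185 Ω
  C: Z = 1/(jωC) = -j/(ω·C) = 0 - j1010 Ω
Step 3 — Parallel branch: L || C = 1/(1/L + 1/C) = 0 + j0.4186 Ω.
Step 4 — Series with R1: Z_total = R1 + (L || C) = 10 + j0.4186 Ω = 10.01∠2.4° Ω.
Step 5 — Power factor: PF = cos(φ) = Re(Z)/|Z| = 10/10.009 = 0.9991.
Step 6 — Type: Im(Z) = 0.4186 ⇒ lagging (phase φ = 2.4°).

PF = 0.9991 (lagging, φ = 2.4°)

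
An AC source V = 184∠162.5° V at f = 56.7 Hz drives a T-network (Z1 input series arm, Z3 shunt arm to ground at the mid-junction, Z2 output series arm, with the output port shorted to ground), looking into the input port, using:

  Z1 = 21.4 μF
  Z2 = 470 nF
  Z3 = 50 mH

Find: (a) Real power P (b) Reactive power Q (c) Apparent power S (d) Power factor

Step 1 — Angular frequency: ω = 2π·f = 2π·56.7 = 356.3 rad/s.
Step 2 — Component impedances:
  Z1: Z = 1/(jωC) = -j/(ω·C) = 0 - j131.2 Ω
  Z2: Z = 1/(jωC) = -j/(ω·C) = 0 - j5972 Ω
  Z3: Z = jωL = j·356.3·0.05 = 0 + j17.81 Ω
Step 3 — With the output port shorted to ground, the output series arm Z2 runs from the junction to ground; the shunt arm Z3 also runs from the junction to ground. They appear in parallel: Z3 || Z2 = 0 + j17.87 Ω.
Step 4 — Series with input arm Z1: Z_in = Z1 + (Z3 || Z2) = 0 - j113.3 Ω = 113.3∠-90.0° Ω.
Step 5 — Source phasor: V = 184∠162.5° V = -175.5 + j55.33 V.
Step 6 — Current: I = V / Z = -0.4883 - j1.549 A = 1.624∠-107.5° A.
Step 7 — Complex power: S = V·I* = 0 - j298.8 VA.
Step 8 — Real power: P = Re(S) = 0 W.
Step 9 — Reactive power: Q = Im(S) = -298.8 VAR.
Step 10 — Apparent power: |S| = 298.8 VA.
Step 11 — Power factor: PF = P/|S| = 0 (leading).

(a) P = 0 W  (b) Q = -298.8 VAR  (c) S = 298.8 VA  (d) PF = 0 (leading)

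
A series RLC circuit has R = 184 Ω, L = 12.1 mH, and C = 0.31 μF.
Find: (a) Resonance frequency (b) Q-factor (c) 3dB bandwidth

Step 1 — Resonance: ω₀ = 1/√(LC) = 1/√(0.0121·3.1e-07) = 1.633e+04 rad/s.
Step 2 — f₀ = ω₀/(2π) = 2599 Hz.
Step 3 — Series Q: Q = ω₀L/R = 1.633e+04·0.0121/184 = 1.074.
Step 4 — Bandwidth: Δω = ω₀/Q = 1.521e+04 rad/s; BW = Δω/(2π) = 2420 Hz.

(a) f₀ = 2599 Hz  (b) Q = 1.074  (c) BW = 2420 Hz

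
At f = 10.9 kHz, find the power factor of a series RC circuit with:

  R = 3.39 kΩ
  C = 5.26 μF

Step 1 — Angular frequency: ω = 2π·f = 2π·1.09e+04 = 6.849e+04 rad/s.
Step 2 — Component impedances:
  R: Z = R = 3390 Ω
  C: Z = 1/(jωC) = -j/(ω·C) = 0 - j2.776 Ω
Step 3 — Series combination: Z_total = R + C = 3390 - j2.776 Ω = 3390∠-0.0° Ω.
Step 4 — Power factor: PF = cos(φ) = Re(Z)/|Z| = 3390/3390 = 1.
Step 5 — Type: Im(Z) = -2.776 ⇒ leading (phase φ = -0.0°).

PF = 1 (leading, φ = -0.0°)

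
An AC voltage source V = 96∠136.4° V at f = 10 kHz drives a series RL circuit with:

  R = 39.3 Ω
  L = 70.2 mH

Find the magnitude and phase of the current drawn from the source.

Step 1 — Angular frequency: ω = 2π·f = 2π·1e+04 = 6.283e+04 rad/s.
Step 2 — Component impedances:
  R: Z = R = 39.3 Ω
  L: Z = jωL = j·6.283e+04·0.0702 = 0 + j4411 Ω
Step 3 — Series combination: Z_total = R + L = 39.3 + j4411 Ω = 4411∠89.5° Ω.
Step 4 — Source phasor: V = 96∠136.4° V = -69.52 + j66.2 V.
Step 5 — Ohm's law: I = V / Z_total = (-69.52 + j66.2) / (39.3 + j4411) = 0.01487 + j0.01589 A.
Step 6 — Convert to polar: |I| = 0.02176 A, ∠I = 46.9°.

I = 0.02176∠46.9° A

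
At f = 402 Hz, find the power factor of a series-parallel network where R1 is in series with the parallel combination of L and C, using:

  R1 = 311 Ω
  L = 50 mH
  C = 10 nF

Step 1 — Angular frequency: ω = 2π·f = 2π·402 = 2526 rad/s.
Step 2 — Component impedances:
  R1: Z = R = 311 Ω
  L: Z = jωL = j·2526·0.05 = 0 + j126.3 Ω
  C: Z = 1/(jωC) = -j/(ω·C) = 0 - j3.959e+04 Ω
Step 3 — Parallel branch: L || C = 1/(1/L + 1/C) = 0 + j126.7 Ω.
Step 4 — Series with R1: Z_total = R1 + (L || C) = 311 + j126.7 Ω = 335.8∠22.2° Ω.
Step 5 — Power factor: PF = cos(φ) = Re(Z)/|Z| = 311/335.8 = 0.9261.
Step 6 — Type: Im(Z) = 126.7 ⇒ lagging (phase φ = 22.2°).

PF = 0.9261 (lagging, φ = 22.2°)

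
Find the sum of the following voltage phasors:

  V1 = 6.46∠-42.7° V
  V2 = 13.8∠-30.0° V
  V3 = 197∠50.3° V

Step 1 — Convert each phasor to rectangular form:
  V1 = 6.46·(cos(-42.7°) + j·sin(-42.7°)) = 4.748 - j4.381 V
  V2 = 13.8·(cos(-30.0°) + j·sin(-30.0°)) = 11.95 - j6.9 V
  V3 = 197·(cos(50.3°) + j·sin(50.3°)) = 125.8 + j151.6 V
Step 2 — Sum components: V_total = 142.5 + j140.3 V.
Step 3 — Convert to polar: |V_total| = 200 V, ∠V_total = 44.5°.

V_total = 200∠44.5° V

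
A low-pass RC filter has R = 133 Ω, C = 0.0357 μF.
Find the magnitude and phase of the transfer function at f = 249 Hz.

Step 1 — Angular frequency: ω = 2π·249 = 1565 rad/s.
Step 2 — Transfer function: H(jω) = 1/(1 + jωRC).
Step 3 — Denominator: 1 + jωRC = 1 + j·1565·133·3.57e-08 = 1 + j0.007428.
Step 4 — H = 0.9999 - j0.007428.
Step 5 — Magnitude: |H| = 1 (-0.0 dB); phase: φ = -0.4°.

|H| = 1 (-0.0 dB), φ = -0.4°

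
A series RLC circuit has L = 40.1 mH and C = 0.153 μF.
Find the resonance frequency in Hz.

Step 1 — Resonance condition Im(Z)=0 gives ω₀ = 1/√(LC).
Step 2 — ω₀ = 1/√(0.0401·1.53e-07) = 1.277e+04 rad/s.
Step 3 — f₀ = ω₀/(2π) = 2032 Hz.

f₀ = 2032 Hz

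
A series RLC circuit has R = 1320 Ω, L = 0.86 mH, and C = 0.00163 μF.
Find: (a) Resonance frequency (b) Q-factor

Step 1 — Resonance condition Im(Z)=0 gives ω₀ = 1/√(LC).
Step 2 — ω₀ = 1/√(0.00086·1.63e-09) = 8.446e+05 rad/s.
Step 3 — f₀ = ω₀/(2π) = 1.344e+05 Hz.
Step 4 — Series Q: Q = ω₀L/R = 8.446e+05·0.00086/1320 = 0.5503.

(a) f₀ = 1.344e+05 Hz  (b) Q = 0.5503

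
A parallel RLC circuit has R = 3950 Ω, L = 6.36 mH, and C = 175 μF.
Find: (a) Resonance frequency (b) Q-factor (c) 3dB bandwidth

Step 1 — Resonance: ω₀ = 1/√(LC) = 1/√(0.00636·0.000175) = 947.9 rad/s.
Step 2 — f₀ = ω₀/(2π) = 150.9 Hz.
Step 3 — Parallel Q: Q = R/(ω₀L) = 3950/(947.9·0.00636) = 655.2.
Step 4 — Bandwidth: Δω = ω₀/Q = 1.447 rad/s; BW = Δω/(2π) = 0.2302 Hz.

(a) f₀ = 150.9 Hz  (b) Q = 655.2  (c) BW = 0.2302 Hz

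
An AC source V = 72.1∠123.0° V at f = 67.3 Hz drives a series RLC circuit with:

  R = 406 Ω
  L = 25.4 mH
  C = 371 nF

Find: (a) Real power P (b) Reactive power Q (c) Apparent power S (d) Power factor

Step 1 — Angular frequency: ω = 2π·f = 2π·67.3 = 422.9 rad/s.
Step 2 — Component impedances:
  R: Z = R = 406 Ω
  L: Z = jωL = j·422.9·0.0254 = 0 + j10.74 Ω
  C: Z = 1/(jωC) = -j/(ω·C) = 0 - j6374 Ω
Step 3 — Series combination: Z_total = R + L + C = 406 - j6364 Ω = 6376∠-86.3° Ω.
Step 4 — Source phasor: V = 72.1∠123.0° V = -39.27 + j60.47 V.
Step 5 — Current: I = V / Z = -0.009856 - j0.005542 A = 0.01131∠-150.7° A.
Step 6 — Complex power: S = V·I* = 0.05191 - j0.8136 VA.
Step 7 — Real power: P = Re(S) = 0.05191 W.
Step 8 — Reactive power: Q = Im(S) = -0.8136 VAR.
Step 9 — Apparent power: |S| = 0.8152 VA.
Step 10 — Power factor: PF = P/|S| = 0.06367 (leading).

(a) P = 0.05191 W  (b) Q = -0.8136 VAR  (c) S = 0.8152 VA  (d) PF = 0.06367 (leading)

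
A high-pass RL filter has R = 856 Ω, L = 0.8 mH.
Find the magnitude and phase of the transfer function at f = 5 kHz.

Step 1 — Angular frequency: ω = 2π·5000 = 3.142e+04 rad/s.
Step 2 — Transfer function: H(jω) = jωL/(R + jωL).
Step 3 — Numerator jωL = j·25.13; denominator R + jωL = 856 + j25.13.
Step 4 — H = 0.0008613 + j0.02934.
Step 5 — Magnitude: |H| = 0.02935 (-30.6 dB); phase: φ = 88.3°.

|H| = 0.02935 (-30.6 dB), φ = 88.3°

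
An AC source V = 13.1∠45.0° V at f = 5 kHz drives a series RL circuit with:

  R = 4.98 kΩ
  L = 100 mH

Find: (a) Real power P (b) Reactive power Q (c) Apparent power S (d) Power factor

Step 1 — Angular frequency: ω = 2π·f = 2π·5000 = 3.142e+04 rad/s.
Step 2 — Component impedances:
  R: Z = R = 4980 Ω
  L: Z = jωL = j·3.142e+04·0.1 = 0 + j3142 Ω
Step 3 — Series combination: Z_total = R + L = 4980 + j3142 Ω = 5888∠32.2° Ω.
Step 4 — Source phasor: V = 13.1∠45.0° V = 9.263 + j9.263 V.
Step 5 — Current: I = V / Z = 0.00217 + j0.0004912 A = 0.002225∠12.8° A.
Step 6 — Complex power: S = V·I* = 0.02465 + j0.01555 VA.
Step 7 — Real power: P = Re(S) = 0.02465 W.
Step 8 — Reactive power: Q = Im(S) = 0.01555 VAR.
Step 9 — Apparent power: |S| = 0.02915 VA.
Step 10 — Power factor: PF = P/|S| = 0.8458 (lagging).

(a) P = 0.02465 W  (b) Q = 0.01555 VAR  (c) S = 0.02915 VA  (d) PF = 0.8458 (lagging)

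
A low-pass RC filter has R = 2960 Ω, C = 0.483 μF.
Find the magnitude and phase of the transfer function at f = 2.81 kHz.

Step 1 — Angular frequency: ω = 2π·2810 = 1.766e+04 rad/s.
Step 2 — Transfer function: H(jω) = 1/(1 + jωRC).
Step 3 — Denominator: 1 + jωRC = 1 + j·1.766e+04·2960·4.83e-07 = 1 + j25.24.
Step 4 — H = 0.001567 - j0.03955.
Step 5 — Magnitude: |H| = 0.03959 (-28.0 dB); phase: φ = -87.7°.

|H| = 0.03959 (-28.0 dB), φ = -87.7°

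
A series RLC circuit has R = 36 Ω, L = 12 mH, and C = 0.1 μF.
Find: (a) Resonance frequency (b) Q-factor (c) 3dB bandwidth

Step 1 — Resonance: ω₀ = 1/√(LC) = 1/√(0.012·1e-07) = 2.887e+04 rad/s.
Step 2 — f₀ = ω₀/(2π) = 4594 Hz.
Step 3 — Series Q: Q = ω₀L/R = 2.887e+04·0.012/36 = 9.623.
Step 4 — Bandwidth: Δω = ω₀/Q = 3000 rad/s; BW = Δω/(2π) = 477.5 Hz.

(a) f₀ = 4594 Hz  (b) Q = 9.623  (c) BW = 477.5 Hz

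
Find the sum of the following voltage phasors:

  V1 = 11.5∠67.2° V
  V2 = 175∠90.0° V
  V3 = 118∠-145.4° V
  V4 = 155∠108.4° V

Step 1 — Convert each phasor to rectangular form:
  V1 = 11.5·(cos(67.2°) + j·sin(67.2°)) = 4.456 + j10.6 V
  V2 = 175·(cos(90.0°) + j·sin(90.0°)) = 0 + j175 V
  V3 = 118·(cos(-145.4°) + j·sin(-145.4°)) = -97.13 - j67.01 V
  V4 = 155·(cos(108.4°) + j·sin(108.4°)) = -48.93 + j147.1 V
Step 2 — Sum components: V_total = -141.6 + j265.7 V.
Step 3 — Convert to polar: |V_total| = 301.1 V, ∠V_total = 118.1°.

V_total = 301.1∠118.1° V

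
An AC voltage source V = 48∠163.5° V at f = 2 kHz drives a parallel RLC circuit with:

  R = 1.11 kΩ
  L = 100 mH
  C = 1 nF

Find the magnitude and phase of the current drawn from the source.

Step 1 — Angular frequency: ω = 2π·f = 2π·2000 = 1.257e+04 rad/s.
Step 2 — Component impedances:
  R: Z = R = 1110 Ω
  L: Z = jωL = j·1.257e+04·0.1 = 0 + j1257 Ω
  C: Z = 1/(jωC) = -j/(ω·C) = 0 - j7.958e+04 Ω
Step 3 — Parallel combination: 1/Z_total = 1/R + 1/L + 1/C; Z_total = 632.2 + j549.6 Ω = 837.7∠41.0° Ω.
Step 4 — Source phasor: V = 48∠163.5° V = -46.02 + j13.63 V.
Step 5 — Ohm's law: I = V / Z_total = (-46.02 + j13.63) / (632.2 + j549.6) = -0.03079 + j0.04833 A.
Step 6 — Convert to polar: |I| = 0.0573 A, ∠I = 122.5°.

I = 0.0573∠122.5° A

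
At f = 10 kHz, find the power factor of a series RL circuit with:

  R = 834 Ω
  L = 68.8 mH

Step 1 — Angular frequency: ω = 2π·f = 2π·1e+04 = 6.283e+04 rad/s.
Step 2 — Component impedances:
  R: Z = R = 834 Ω
  L: Z = jωL = j·6.283e+04·0.0688 = 0 + j4323 Ω
Step 3 — Series combination: Z_total = R + L = 834 + j4323 Ω = 4403∠79.1° Ω.
Step 4 — Power factor: PF = cos(φ) = Re(Z)/|Z| = 834/4403 = 0.1894.
Step 5 — Type: Im(Z) = 4323 ⇒ lagging (phase φ = 79.1°).

PF = 0.1894 (lagging, φ = 79.1°)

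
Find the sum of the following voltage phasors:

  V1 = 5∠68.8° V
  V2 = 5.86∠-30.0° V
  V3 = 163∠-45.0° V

Step 1 — Convert each phasor to rectangular form:
  V1 = 5·(cos(68.8°) + j·sin(68.8°)) = 1.808 + j4.662 V
  V2 = 5.86·(cos(-30.0°) + j·sin(-30.0°)) = 5.075 - j2.93 V
  V3 = 163·(cos(-45.0°) + j·sin(-45.0°)) = 115.3 - j115.3 V
Step 2 — Sum components: V_total = 122.1 - j113.5 V.
Step 3 — Convert to polar: |V_total| = 166.8 V, ∠V_total = -42.9°.

V_total = 166.8∠-42.9° V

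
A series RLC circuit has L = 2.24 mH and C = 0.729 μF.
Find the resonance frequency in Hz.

Step 1 — Resonance condition Im(Z)=0 gives ω₀ = 1/√(LC).
Step 2 — ω₀ = 1/√(0.00224·7.29e-07) = 2.475e+04 rad/s.
Step 3 — f₀ = ω₀/(2π) = 3939 Hz.

f₀ = 3939 Hz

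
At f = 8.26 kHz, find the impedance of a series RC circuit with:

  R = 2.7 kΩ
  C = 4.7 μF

Step 1 — Angular frequency: ω = 2π·f = 2π·8260 = 5.19e+04 rad/s.
Step 2 — Component impedances:
  R: Z = R = 2700 Ω
  C: Z = 1/(jωC) = -j/(ω·C) = 0 - j4.1 Ω
Step 3 — Series combination: Z_total = R + C = 2700 - j4.1 Ω = 2700∠-0.1° Ω.

Z = 2700 - j4.1 Ω = 2700∠-0.1° Ω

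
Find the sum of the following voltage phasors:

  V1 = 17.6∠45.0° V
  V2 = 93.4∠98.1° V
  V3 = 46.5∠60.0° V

Step 1 — Convert each phasor to rectangular form:
  V1 = 17.6·(cos(45.0°) + j·sin(45.0°)) = 12.45 + j12.45 V
  V2 = 93.4·(cos(98.1°) + j·sin(98.1°)) = -13.16 + j92.47 V
  V3 = 46.5·(cos(60.0°) + j·sin(60.0°)) = 23.25 + j40.27 V
Step 2 — Sum components: V_total = 22.53 + j145.2 V.
Step 3 — Convert to polar: |V_total| = 146.9 V, ∠V_total = 81.2°.

V_total = 146.9∠81.2° V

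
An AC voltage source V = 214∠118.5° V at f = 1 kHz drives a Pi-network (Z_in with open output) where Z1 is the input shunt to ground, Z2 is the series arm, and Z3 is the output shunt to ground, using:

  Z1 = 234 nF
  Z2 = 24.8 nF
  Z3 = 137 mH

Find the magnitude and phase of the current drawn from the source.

Step 1 — Angular frequency: ω = 2π·f = 2π·1000 = 6283 rad/s.
Step 2 — Component impedances:
  Z1: Z = 1/(jωC) = -j/(ω·C) = 0 - j680.1 Ω
  Z2: Z = 1/(jωC) = -j/(ω·C) = 0 - j6418 Ω
  Z3: Z = jωL = j·6283·0.137 = 0 + j860.8 Ω
Step 3 — With open output, the series arm Z2 and the output shunt Z3 appear in series to ground: Z2 + Z3 = 0 - j5557 Ω.
Step 4 — Parallel with input shunt Z1: Z_in = Z1 || (Z2 + Z3) = 0 - j606 Ω = 606∠-90.0° Ω.
Step 5 — Source phasor: V = 214∠118.5° V = -102.1 + j188.1 V.
Step 6 — Ohm's law: I = V / Z_total = (-102.1 + j188.1) / (0 - j606) = -0.3104 - j0.1685 A.
Step 7 — Convert to polar: |I| = 0.3531 A, ∠I = -151.5°.

I = 0.3531∠-151.5° A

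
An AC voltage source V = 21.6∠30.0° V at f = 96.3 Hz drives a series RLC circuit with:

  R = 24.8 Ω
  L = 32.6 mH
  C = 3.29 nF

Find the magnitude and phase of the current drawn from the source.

Step 1 — Angular frequency: ω = 2π·f = 2π·96.3 = 605.1 rad/s.
Step 2 — Component impedances:
  R: Z = R = 24.8 Ω
  L: Z = jωL = j·605.1·0.0326 = 0 + j19.73 Ω
  C: Z = 1/(jωC) = -j/(ω·C) = 0 - j5.023e+05 Ω
Step 3 — Series combination: Z_total = R + L + C = 24.8 - j5.023e+05 Ω = 5.023e+05∠-90.0° Ω.
Step 4 — Source phasor: V = 21.6∠30.0° V = 18.71 + j10.8 V.
Step 5 — Ohm's law: I = V / Z_total = (18.71 + j10.8) / (24.8 - j5.023e+05) = -2.15e-05 + j3.724e-05 A.
Step 6 — Convert to polar: |I| = 4.3e-05 A, ∠I = 120.0°.

I = 4.3e-05∠120.0° A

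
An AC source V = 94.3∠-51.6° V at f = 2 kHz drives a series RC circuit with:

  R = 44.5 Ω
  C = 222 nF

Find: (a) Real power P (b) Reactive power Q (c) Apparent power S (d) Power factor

Step 1 — Angular frequency: ω = 2π·f = 2π·2000 = 1.257e+04 rad/s.
Step 2 — Component impedances:
  R: Z = R = 44.5 Ω
  C: Z = 1/(jωC) = -j/(ω·C) = 0 - j358.5 Ω
Step 3 — Series combination: Z_total = R + C = 44.5 - j358.5 Ω = 361.2∠-82.9° Ω.
Step 4 — Source phasor: V = 94.3∠-51.6° V = 58.57 - j73.9 V.
Step 5 — Current: I = V / Z = 0.223 + j0.1357 A = 0.2611∠31.3° A.
Step 6 — Complex power: S = V·I* = 3.033 - j24.43 VA.
Step 7 — Real power: P = Re(S) = 3.033 W.
Step 8 — Reactive power: Q = Im(S) = -24.43 VAR.
Step 9 — Apparent power: |S| = 24.62 VA.
Step 10 — Power factor: PF = P/|S| = 0.1232 (leading).

(a) P = 3.033 W  (b) Q = -24.43 VAR  (c) S = 24.62 VA  (d) PF = 0.1232 (leading)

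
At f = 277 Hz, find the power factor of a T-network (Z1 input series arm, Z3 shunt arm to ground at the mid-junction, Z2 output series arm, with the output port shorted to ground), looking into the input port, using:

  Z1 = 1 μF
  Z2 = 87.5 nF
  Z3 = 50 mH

Step 1 — Angular frequency: ω = 2π·f = 2π·277 = 1740 rad/s.
Step 2 — Component impedances:
  Z1: Z = 1/(jωC) = -j/(ω·C) = 0 - j574.6 Ω
  Z2: Z = 1/(jωC) = -j/(ω·C) = 0 - j6566 Ω
  Z3: Z = jωL = j·1740·0.05 = 0 + j87.02 Ω
Step 3 — With the output port shorted to ground, the output series arm Z2 runs from the junction to ground; the shunt arm Z3 also runs from the junction to ground. They appear in parallel: Z3 || Z2 = 0 + j88.19 Ω.
Step 4 — Series with input arm Z1: Z_in = Z1 + (Z3 || Z2) = 0 - j486.4 Ω = 486.4∠-90.0° Ω.
Step 5 — Power factor: PF = cos(φ) = Re(Z)/|Z| = 0/486.4 = 0.
Step 6 — Type: Im(Z) = -486.4 ⇒ leading (phase φ = -90.0°).

PF = 0 (leading, φ = -90.0°)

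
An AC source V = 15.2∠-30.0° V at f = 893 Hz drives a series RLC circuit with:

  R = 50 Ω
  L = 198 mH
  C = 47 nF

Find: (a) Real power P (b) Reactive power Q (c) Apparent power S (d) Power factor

Step 1 — Angular frequency: ω = 2π·f = 2π·893 = 5611 rad/s.
Step 2 — Component impedances:
  R: Z = R = 50 Ω
  L: Z = jωL = j·5611·0.198 = 0 + j1111 Ω
  C: Z = 1/(jωC) = -j/(ω·C) = 0 - j3792 Ω
Step 3 — Series combination: Z_total = R + L + C = 50 - j2681 Ω = 2682∠-88.9° Ω.
Step 4 — Source phasor: V = 15.2∠-30.0° V = 13.16 - j7.6 V.
Step 5 — Current: I = V / Z = 0.002925 + j0.004855 A = 0.005668∠58.9° A.
Step 6 — Complex power: S = V·I* = 0.001607 - j0.08614 VA.
Step 7 — Real power: P = Re(S) = 0.001607 W.
Step 8 — Reactive power: Q = Im(S) = -0.08614 VAR.
Step 9 — Apparent power: |S| = 0.08616 VA.
Step 10 — Power factor: PF = P/|S| = 0.01865 (leading).

(a) P = 0.001607 W  (b) Q = -0.08614 VAR  (c) S = 0.08616 VA  (d) PF = 0.01865 (leading)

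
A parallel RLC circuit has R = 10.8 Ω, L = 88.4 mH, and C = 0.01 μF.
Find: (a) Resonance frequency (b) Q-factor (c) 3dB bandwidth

Step 1 — Resonance: ω₀ = 1/√(LC) = 1/√(0.0884·1e-08) = 3.363e+04 rad/s.
Step 2 — f₀ = ω₀/(2π) = 5353 Hz.
Step 3 — Parallel Q: Q = R/(ω₀L) = 10.8/(3.363e+04·0.0884) = 0.003632.
Step 4 — Bandwidth: Δω = ω₀/Q = 9.259e+06 rad/s; BW = Δω/(2π) = 1.474e+06 Hz.

(a) f₀ = 5353 Hz  (b) Q = 0.003632  (c) BW = 1.474e+06 Hz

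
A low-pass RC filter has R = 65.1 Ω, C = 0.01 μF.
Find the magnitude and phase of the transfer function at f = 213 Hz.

Step 1 — Angular frequency: ω = 2π·213 = 1338 rad/s.
Step 2 — Transfer function: H(jω) = 1/(1 + jωRC).
Step 3 — Denominator: 1 + jωRC = 1 + j·1338·65.1·1e-08 = 1 + j0.0008712.
Step 4 — H = 1 - j0.0008712.
Step 5 — Magnitude: |H| = 1 (-0.0 dB); phase: φ = -0.0°.

|H| = 1 (-0.0 dB), φ = -0.0°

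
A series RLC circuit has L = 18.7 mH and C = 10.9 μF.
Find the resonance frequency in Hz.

Step 1 — Resonance condition Im(Z)=0 gives ω₀ = 1/√(LC).
Step 2 — ω₀ = 1/√(0.0187·1.09e-05) = 2215 rad/s.
Step 3 — f₀ = ω₀/(2π) = 352.5 Hz.

f₀ = 352.5 Hz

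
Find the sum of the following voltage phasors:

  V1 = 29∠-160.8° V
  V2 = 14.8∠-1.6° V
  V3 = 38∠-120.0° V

Step 1 — Convert each phasor to rectangular form:
  V1 = 29·(cos(-160.8°) + j·sin(-160.8°)) = -27.39 - j9.537 V
  V2 = 14.8·(cos(-1.6°) + j·sin(-1.6°)) = 14.79 - j0.4132 V
  V3 = 38·(cos(-120.0°) + j·sin(-120.0°)) = -19 - j32.91 V
Step 2 — Sum components: V_total = -31.59 - j42.86 V.
Step 3 — Convert to polar: |V_total| = 53.24 V, ∠V_total = -126.4°.

V_total = 53.24∠-126.4° V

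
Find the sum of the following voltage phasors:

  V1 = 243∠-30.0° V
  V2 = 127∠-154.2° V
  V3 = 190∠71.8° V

Step 1 — Convert each phasor to rectangular form:
  V1 = 243·(cos(-30.0°) + j·sin(-30.0°)) = 210.4 - j121.5 V
  V2 = 127·(cos(-154.2°) + j·sin(-154.2°)) = -114.3 - j55.27 V
  V3 = 190·(cos(71.8°) + j·sin(71.8°)) = 59.34 + j180.5 V
Step 2 — Sum components: V_total = 155.4 + j3.72 V.
Step 3 — Convert to polar: |V_total| = 155.5 V, ∠V_total = 1.4°.

V_total = 155.5∠1.4° V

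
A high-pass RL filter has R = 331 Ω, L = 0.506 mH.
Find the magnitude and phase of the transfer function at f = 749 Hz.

Step 1 — Angular frequency: ω = 2π·749 = 4706 rad/s.
Step 2 — Transfer function: H(jω) = jωL/(R + jωL).
Step 3 — Numerator jωL = j·2.381; denominator R + jωL = 331 + j2.381.
Step 4 — H = 5.175e-05 + j0.007194.
Step 5 — Magnitude: |H| = 0.007194 (-42.9 dB); phase: φ = 89.6°.

|H| = 0.007194 (-42.9 dB), φ = 89.6°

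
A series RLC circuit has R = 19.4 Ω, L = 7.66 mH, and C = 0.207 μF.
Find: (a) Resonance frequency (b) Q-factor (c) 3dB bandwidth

Step 1 — Resonance: ω₀ = 1/√(LC) = 1/√(0.00766·2.07e-07) = 2.511e+04 rad/s.
Step 2 — f₀ = ω₀/(2π) = 3997 Hz.
Step 3 — Series Q: Q = ω₀L/R = 2.511e+04·0.00766/19.4 = 9.916.
Step 4 — Bandwidth: Δω = ω₀/Q = 2533 rad/s; BW = Δω/(2π) = 403.1 Hz.

(a) f₀ = 3997 Hz  (b) Q = 9.916  (c) BW = 403.1 Hz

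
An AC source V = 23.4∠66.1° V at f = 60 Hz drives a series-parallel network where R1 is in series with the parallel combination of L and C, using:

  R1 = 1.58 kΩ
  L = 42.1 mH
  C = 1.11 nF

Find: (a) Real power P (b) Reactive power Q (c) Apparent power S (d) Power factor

Step 1 — Angular frequency: ω = 2π·f = 2π·60 = 377 rad/s.
Step 2 — Component impedances:
  R1: Z = R = 1580 Ω
  L: Z = jωL = j·377·0.0421 = 0 + j15.87 Ω
  C: Z = 1/(jωC) = -j/(ω·C) = 0 - j2.39e+06 Ω
Step 3 — Parallel branch: L || C = 1/(1/L + 1/C) = 0 + j15.87 Ω.
Step 4 — Series with R1: Z_total = R1 + (L || C) = 1580 + j15.87 Ω = 1580∠0.6° Ω.
Step 5 — Source phasor: V = 23.4∠66.1° V = 9.48 + j21.39 V.
Step 6 — Current: I = V / Z = 0.006136 + j0.01348 A = 0.01481∠65.5° A.
Step 7 — Complex power: S = V·I* = 0.3465 + j0.003481 VA.
Step 8 — Real power: P = Re(S) = 0.3465 W.
Step 9 — Reactive power: Q = Im(S) = 0.003481 VAR.
Step 10 — Apparent power: |S| = 0.3465 VA.
Step 11 — Power factor: PF = P/|S| = 0.9999 (lagging).

(a) P = 0.3465 W  (b) Q = 0.003481 VAR  (c) S = 0.3465 VA  (d) PF = 0.9999 (lagging)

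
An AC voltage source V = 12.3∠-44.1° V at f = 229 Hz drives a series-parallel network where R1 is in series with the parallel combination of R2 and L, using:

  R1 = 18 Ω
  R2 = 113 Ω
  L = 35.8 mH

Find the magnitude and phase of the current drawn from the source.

Step 1 — Angular frequency: ω = 2π·f = 2π·229 = 1439 rad/s.
Step 2 — Component impedances:
  R1: Z = R = 18 Ω
  R2: Z = R = 113 Ω
  L: Z = jωL = j·1439·0.0358 = 0 + j51.51 Ω
Step 3 — Parallel branch: R2 || L = 1/(1/R2 + 1/L) = 19.44 + j42.65 Ω.
Step 4 — Series with R1: Z_total = R1 + (R2 || L) = 37.44 + j42.65 Ω = 56.75∠48.7° Ω.
Step 5 — Source phasor: V = 12.3∠-44.1° V = 8.833 - j8.56 V.
Step 6 — Ohm's law: I = V / Z_total = (8.833 - j8.56) / (37.44 + j42.65) = -0.01066 - j0.2165 A.
Step 7 — Convert to polar: |I| = 0.2167 A, ∠I = -92.8°.

I = 0.2167∠-92.8° A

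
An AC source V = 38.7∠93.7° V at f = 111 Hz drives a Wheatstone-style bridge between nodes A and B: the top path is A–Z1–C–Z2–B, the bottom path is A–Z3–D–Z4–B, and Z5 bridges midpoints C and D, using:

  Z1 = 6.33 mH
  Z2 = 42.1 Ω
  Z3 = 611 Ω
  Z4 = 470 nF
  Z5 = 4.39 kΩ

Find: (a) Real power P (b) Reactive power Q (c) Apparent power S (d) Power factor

Step 1 — Angular frequency: ω = 2π·f = 2π·111 = 697.4 rad/s.
Step 2 — Component impedances:
  Z1: Z = jωL = j·697.4·0.00633 = 0 + j4.415 Ω
  Z2: Z = R = 42.1 Ω
  Z3: Z = R = 611 Ω
  Z4: Z = 1/(jωC) = -j/(ω·C) = 0 - j3051 Ω
  Z5: Z = R = 4390 Ω
Step 3 — Bridge requires nodal analysis (the Z5 bridge couples midpoints C and D, so the two paths cannot be reduced to a simple series/parallel combination). Setting node B to ground and injecting 1 A at node A, the 3-node admittance system at A, C, D solves to V_A = Z_AB = 42.1 + j3.838 Ω = 42.28∠5.2° Ω.
Step 4 — Source phasor: V = 38.7∠93.7° V = -2.497 + j38.62 V.
Step 5 — Current: I = V / Z = 0.02411 + j0.9151 A = 0.9154∠88.5° A.
Step 6 — Complex power: S = V·I* = 35.28 + j3.216 VA.
Step 7 — Real power: P = Re(S) = 35.28 W.
Step 8 — Reactive power: Q = Im(S) = 3.216 VAR.
Step 9 — Apparent power: |S| = 35.43 VA.
Step 10 — Power factor: PF = P/|S| = 0.9959 (lagging).

(a) P = 35.28 W  (b) Q = 3.216 VAR  (c) S = 35.43 VA  (d) PF = 0.9959 (lagging)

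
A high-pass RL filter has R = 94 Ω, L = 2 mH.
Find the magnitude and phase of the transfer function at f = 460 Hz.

Step 1 — Angular frequency: ω = 2π·460 = 2890 rad/s.
Step 2 — Transfer function: H(jω) = jωL/(R + jωL).
Step 3 — Numerator jωL = j·5.781; denominator R + jωL = 94 + j5.781.
Step 4 — H = 0.003767 + j0.06126.
Step 5 — Magnitude: |H| = 0.06138 (-24.2 dB); phase: φ = 86.5°.

|H| = 0.06138 (-24.2 dB), φ = 86.5°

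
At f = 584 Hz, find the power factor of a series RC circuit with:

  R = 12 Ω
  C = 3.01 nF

Step 1 — Angular frequency: ω = 2π·f = 2π·584 = 3669 rad/s.
Step 2 — Component impedances:
  R: Z = R = 12 Ω
  C: Z = 1/(jωC) = -j/(ω·C) = 0 - j9.054e+04 Ω
Step 3 — Series combination: Z_total = R + C = 12 - j9.054e+04 Ω = 9.054e+04∠-90.0° Ω.
Step 4 — Power factor: PF = cos(φ) = Re(Z)/|Z| = 12/9.054e+04 = 0.0001325.
Step 5 — Type: Im(Z) = -9.054e+04 ⇒ leading (phase φ = -90.0°).

PF = 0.0001325 (leading, φ = -90.0°)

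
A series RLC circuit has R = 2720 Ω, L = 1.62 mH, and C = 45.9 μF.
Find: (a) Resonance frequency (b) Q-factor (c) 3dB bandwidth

Step 1 — Resonance condition Im(Z)=0 gives ω₀ = 1/√(LC).
Step 2 — ω₀ = 1/√(0.00162·4.59e-05) = 3667 rad/s.
Step 3 — f₀ = ω₀/(2π) = 583.7 Hz.
Step 4 — Series Q: Q = ω₀L/R = 3667·0.00162/2720 = 0.002184.
Step 5 — 3dB bandwidth: Δω = ω₀/Q = 1.679e+06 rad/s; BW = Δω/(2π) = 2.672e+05 Hz.

(a) f₀ = 583.7 Hz  (b) Q = 0.002184  (c) BW = 2.672e+05 Hz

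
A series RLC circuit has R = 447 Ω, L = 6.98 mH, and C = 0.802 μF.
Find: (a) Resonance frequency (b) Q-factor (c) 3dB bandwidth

Step 1 — Resonance: ω₀ = 1/√(LC) = 1/√(0.00698·8.02e-07) = 1.337e+04 rad/s.
Step 2 — f₀ = ω₀/(2π) = 2127 Hz.
Step 3 — Series Q: Q = ω₀L/R = 1.337e+04·0.00698/447 = 0.2087.
Step 4 — Bandwidth: Δω = ω₀/Q = 6.404e+04 rad/s; BW = Δω/(2π) = 1.019e+04 Hz.

(a) f₀ = 2127 Hz  (b) Q = 0.2087  (c) BW = 1.019e+04 Hz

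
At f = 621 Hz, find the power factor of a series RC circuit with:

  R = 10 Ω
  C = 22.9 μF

Step 1 — Angular frequency: ω = 2π·f = 2π·621 = 3902 rad/s.
Step 2 — Component impedances:
  R: Z = R = 10 Ω
  C: Z = 1/(jωC) = -j/(ω·C) = 0 - j11.19 Ω
Step 3 — Series combination: Z_total = R + C = 10 - j11.19 Ω = 15.01∠-48.2° Ω.
Step 4 — Power factor: PF = cos(φ) = Re(Z)/|Z| = 10/15.008 = 0.6663.
Step 5 — Type: Im(Z) = -11.19 ⇒ leading (phase φ = -48.2°).

PF = 0.6663 (leading, φ = -48.2°)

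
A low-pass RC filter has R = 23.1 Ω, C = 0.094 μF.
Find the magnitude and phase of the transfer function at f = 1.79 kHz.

Step 1 — Angular frequency: ω = 2π·1790 = 1.125e+04 rad/s.
Step 2 — Transfer function: H(jω) = 1/(1 + jωRC).
Step 3 — Denominator: 1 + jωRC = 1 + j·1.125e+04·23.1·9.4e-08 = 1 + j0.02442.
Step 4 — H = 0.9994 - j0.02441.
Step 5 — Magnitude: |H| = 0.9997 (-0.0 dB); phase: φ = -1.4°.

|H| = 0.9997 (-0.0 dB), φ = -1.4°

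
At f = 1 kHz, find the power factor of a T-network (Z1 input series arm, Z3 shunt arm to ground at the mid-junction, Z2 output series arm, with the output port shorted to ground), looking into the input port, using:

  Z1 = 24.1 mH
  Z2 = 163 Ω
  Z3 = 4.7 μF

Step 1 — Angular frequency: ω = 2π·f = 2π·1000 = 6283 rad/s.
Step 2 — Component impedances:
  Z1: Z = jωL = j·6283·0.0241 = 0 + j151.4 Ω
  Z2: Z = R = 163 Ω
  Z3: Z = 1/(jωC) = -j/(ω·C) = 0 - j33.86 Ω
Step 3 — With the output port shorted to ground, the output series arm Z2 runs from the junction to ground; the shunt arm Z3 also runs from the junction to ground. They appear in parallel: Z3 || Z2 = 6.744 - j32.46 Ω.
Step 4 — Series with input arm Z1: Z_in = Z1 + (Z3 || Z2) = 6.744 + j119 Ω = 119.2∠86.8° Ω.
Step 5 — Power factor: PF = cos(φ) = Re(Z)/|Z| = 6.7438/119.15 = 0.0566.
Step 6 — Type: Im(Z) = 119 ⇒ lagging (phase φ = 86.8°).

PF = 0.0566 (lagging, φ = 86.8°)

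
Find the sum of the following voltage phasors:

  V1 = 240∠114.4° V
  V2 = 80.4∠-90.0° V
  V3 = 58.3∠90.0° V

Step 1 — Convert each phasor to rectangular form:
  V1 = 240·(cos(114.4°) + j·sin(114.4°)) = -99.15 + j218.6 V
  V2 = 80.4·(cos(-90.0°) + j·sin(-90.0°)) = 0 - j80.4 V
  V3 = 58.3·(cos(90.0°) + j·sin(90.0°)) = 0 + j58.3 V
Step 2 — Sum components: V_total = -99.15 + j196.5 V.
Step 3 — Convert to polar: |V_total| = 220.1 V, ∠V_total = 116.8°.

V_total = 220.1∠116.8° V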